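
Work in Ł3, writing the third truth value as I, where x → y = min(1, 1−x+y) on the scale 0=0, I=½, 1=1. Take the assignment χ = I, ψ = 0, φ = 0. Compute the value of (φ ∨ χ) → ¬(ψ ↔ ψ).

φ ∨ χ = 0 ∨ I = I
ψ ↔ ψ = 0 ↔ 0 = 1
¬(ψ ↔ ψ) = ¬1 = 0
(φ ∨ χ) → ¬(ψ ↔ ψ) = I → 0 = I  [min(1, 1−½+0)]

I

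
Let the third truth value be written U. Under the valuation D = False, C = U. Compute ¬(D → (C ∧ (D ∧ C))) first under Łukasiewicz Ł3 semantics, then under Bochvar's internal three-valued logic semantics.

In Łukasiewicz Ł3: D ∧ C = False ∧ U = False
C ∧ (D ∧ C) = U ∧ False = False
D → (C ∧ (D ∧ C)) = False → False = True
¬(D → (C ∧ (D ∧ C))) = ¬True = False
In Bochvar's internal three-valued logic: D ∧ C = False ∧ U = U
C ∧ (D ∧ C) = U ∧ U = U
D → (C ∧ (D ∧ C)) = False → U = U  [any arg is the third value ⇒ result is the third value]
¬(D → (C ∧ (D ∧ C))) = ¬U = U
They differ because Łukasiewicz Ł3 and Bochvar's internal three-valued logic treat U differently under the binary connectives.

False; U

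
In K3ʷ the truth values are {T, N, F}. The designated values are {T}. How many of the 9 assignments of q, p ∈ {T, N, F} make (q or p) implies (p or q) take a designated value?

4

Designated under: (q=T, p=T); (q=T, p=F); (q=F, p=T); (q=F, p=F).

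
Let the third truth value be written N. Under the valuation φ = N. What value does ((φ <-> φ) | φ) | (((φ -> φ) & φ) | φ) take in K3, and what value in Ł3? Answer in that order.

N; ⊤

In K3: φ <-> φ = N <-> N = N
(φ <-> φ) | φ = N | N = N
φ -> φ = N -> N = N
(φ -> φ) & φ = N & N = N
((φ -> φ) & φ) | φ = N | N = N
((φ <-> φ) | φ) | (((φ -> φ) & φ) | φ) = N | N = N
In Ł3: φ <-> φ = N <-> N = ⊤  [1 − |½−½|]
(φ <-> φ) | φ = ⊤ | N = ⊤
φ -> φ = N -> N = ⊤
(φ -> φ) & φ = ⊤ & N = N
((φ -> φ) & φ) | φ = N | N = N
((φ <-> φ) | φ) | (((φ -> φ) & φ) | φ) = ⊤ | N = ⊤
They differ because K3 and Ł3 treat N differently under implication.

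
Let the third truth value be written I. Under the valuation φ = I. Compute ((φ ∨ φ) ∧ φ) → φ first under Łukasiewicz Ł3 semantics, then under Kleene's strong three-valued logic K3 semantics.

⊤; I

In Łukasiewicz Ł3: φ ∨ φ = I ∨ I = I
(φ ∨ φ) ∧ φ = I ∧ I = I
((φ ∨ φ) ∧ φ) → φ = I → I = ⊤
In Kleene's strong three-valued logic K3: φ ∨ φ = I ∨ I = I
(φ ∨ φ) ∧ φ = I ∧ I = I
((φ ∨ φ) ∧ φ) → φ = I → I = I
They differ because Łukasiewicz Ł3 and Kleene's strong three-valued logic K3 treat I differently under implication.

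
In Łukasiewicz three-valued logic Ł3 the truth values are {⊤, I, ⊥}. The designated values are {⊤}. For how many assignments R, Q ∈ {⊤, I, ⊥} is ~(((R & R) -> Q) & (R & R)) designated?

Designated under: (R=⊤, Q=⊥); (R=⊥, Q=⊤); (R=⊥, Q=I); (R=⊥, Q=⊥).

4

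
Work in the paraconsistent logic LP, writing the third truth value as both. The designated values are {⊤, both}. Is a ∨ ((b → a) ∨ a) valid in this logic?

Countermodel: a=⊥, b=⊤ gives ⊥, which is not designated.

No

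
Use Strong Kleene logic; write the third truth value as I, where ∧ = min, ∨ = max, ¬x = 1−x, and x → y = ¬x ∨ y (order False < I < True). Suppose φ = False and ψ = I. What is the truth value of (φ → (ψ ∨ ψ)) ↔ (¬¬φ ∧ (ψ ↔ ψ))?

ψ ∨ ψ = I ∨ I = I
φ → (ψ ∨ ψ) = False → I = True  [¬False ∨ I]
¬φ = ¬False = True
¬¬φ = ¬True = False
ψ ↔ ψ = I ↔ I = I
¬¬φ ∧ (ψ ↔ ψ) = False ∧ I = False
(φ → (ψ ∨ ψ)) ↔ (¬¬φ ∧ (ψ ↔ ψ)) = True ↔ False = False

False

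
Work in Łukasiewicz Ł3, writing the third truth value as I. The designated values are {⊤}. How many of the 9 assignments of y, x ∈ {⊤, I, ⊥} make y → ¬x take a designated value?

Of the 9 assignments, 6 give a value in {⊤}.

6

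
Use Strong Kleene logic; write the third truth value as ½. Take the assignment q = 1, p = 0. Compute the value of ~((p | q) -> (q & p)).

1

p | q = 0 | 1 = 1
q & p = 1 & 0 = 0
(p | q) -> (q & p) = 1 -> 0 = 0
~((p | q) -> (q & p)) = ~0 = 1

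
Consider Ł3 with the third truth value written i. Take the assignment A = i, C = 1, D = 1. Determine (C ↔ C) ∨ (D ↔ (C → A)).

1

C ↔ C = 1 ↔ 1 = 1
C → A = 1 → i = i  [min(1, 1−1+½)]
D ↔ (C → A) = 1 ↔ i = i
(C ↔ C) ∨ (D ↔ (C → A)) = 1 ∨ i = 1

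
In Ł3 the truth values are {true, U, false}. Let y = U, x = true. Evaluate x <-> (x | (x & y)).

x & y = true & U = U
x | (x & y) = true | U = true
x <-> (x | (x & y)) = true <-> true = true

true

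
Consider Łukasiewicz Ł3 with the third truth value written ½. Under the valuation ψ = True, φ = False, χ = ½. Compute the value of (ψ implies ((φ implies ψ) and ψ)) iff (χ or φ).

½

φ implies ψ = False implies True = True
(φ implies ψ) and ψ = True and True = True
ψ implies ((φ implies ψ) and ψ) = True implies True = True
χ or φ = ½ or False = ½
(ψ implies ((φ implies ψ) and ψ)) iff (χ or φ) = True iff ½ = ½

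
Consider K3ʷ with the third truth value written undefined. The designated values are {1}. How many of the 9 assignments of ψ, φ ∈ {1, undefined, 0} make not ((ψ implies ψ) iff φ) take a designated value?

Designated under: (ψ=1, φ=0); (ψ=0, φ=0).

2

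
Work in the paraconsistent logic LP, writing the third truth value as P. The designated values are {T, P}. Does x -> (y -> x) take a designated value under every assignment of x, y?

Yes

Every assignment of x, y over {T, P, F} gives a value in {T, P}.
In particular, with x=P, y=P: x -> (y -> x) = P.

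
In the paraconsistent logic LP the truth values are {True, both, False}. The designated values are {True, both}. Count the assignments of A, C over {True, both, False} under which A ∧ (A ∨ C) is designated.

6

Of the 9 assignments, 6 give a value in {True, both}.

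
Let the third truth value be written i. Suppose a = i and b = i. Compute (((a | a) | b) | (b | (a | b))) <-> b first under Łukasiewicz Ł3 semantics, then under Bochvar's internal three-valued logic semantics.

In Łukasiewicz Ł3: a | a = i | i = i
(a | a) | b = i | i = i
a | b = i | i = i
b | (a | b) = i | i = i
((a | a) | b) | (b | (a | b)) = i | i = i
(((a | a) | b) | (b | (a | b))) <-> b = i <-> i = true
In Bochvar's internal three-valued logic: a | a = i | i = i
(a | a) | b = i | i = i
a | b = i | i = i
b | (a | b) = i | i = i
((a | a) | b) | (b | (a | b)) = i | i = i
(((a | a) | b) | (b | (a | b))) <-> b = i <-> i = i
They differ because Łukasiewicz Ł3 and Bochvar's internal three-valued logic treat i differently under the binary connectives.

true; i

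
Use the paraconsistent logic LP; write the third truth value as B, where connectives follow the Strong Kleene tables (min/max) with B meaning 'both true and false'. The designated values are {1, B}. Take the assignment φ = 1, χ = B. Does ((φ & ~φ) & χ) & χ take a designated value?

~φ = ~1 = 0
φ & ~φ = 1 & 0 = 0
(φ & ~φ) & χ = 0 & B = 0
((φ & ~φ) & χ) & χ = 0 & B = 0
0 ∉ {1, B}.

No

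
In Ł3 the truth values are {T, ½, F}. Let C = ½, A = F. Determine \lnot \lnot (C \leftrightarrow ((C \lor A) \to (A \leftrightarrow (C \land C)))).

C \lor A = ½ \lor F = ½
C \land C = ½ \land ½ = ½
A \leftrightarrow (C \land C) = F \leftrightarrow ½ = ½  [1 − |0−½|]
(C \lor A) \to (A \leftrightarrow (C \land C)) = ½ \to ½ = T
C \leftrightarrow ((C \lor A) \to (A \leftrightarrow (C \land C))) = ½ \leftrightarrow T = ½
\lnot (C \leftrightarrow ((C \lor A) \to (A \leftrightarrow (C \land C)))) = \lnot ½ = ½
\lnot \lnot (C \leftrightarrow ((C \lor A) \to (A \leftrightarrow (C \land C)))) = \lnot ½ = ½

½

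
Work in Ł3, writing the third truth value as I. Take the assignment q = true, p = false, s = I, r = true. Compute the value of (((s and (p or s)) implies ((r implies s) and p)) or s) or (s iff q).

p or s = false or I = I
s and (p or s) = I and I = I
r implies s = true implies I = I
(r implies s) and p = I and false = false
(s and (p or s)) implies ((r implies s) and p) = I implies false = I
((s and (p or s)) implies ((r implies s) and p)) or s = I or I = I
s iff q = I iff true = I
(((s and (p or s)) implies ((r implies s) and p)) or s) or (s iff q) = I or I = I

I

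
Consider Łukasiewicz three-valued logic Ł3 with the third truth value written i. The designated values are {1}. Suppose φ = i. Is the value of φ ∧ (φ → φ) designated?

No

φ → φ = i → i = 1
φ ∧ (φ → φ) = i ∧ 1 = i
i ∉ {1}.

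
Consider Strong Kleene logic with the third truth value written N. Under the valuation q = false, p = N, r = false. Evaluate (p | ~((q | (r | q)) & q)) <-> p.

r | q = false | false = false
q | (r | q) = false | false = false
(q | (r | q)) & q = false & false = false
~((q | (r | q)) & q) = ~false = true
p | ~((q | (r | q)) & q) = N | true = true
(p | ~((q | (r | q)) & q)) <-> p = true <-> N = N

N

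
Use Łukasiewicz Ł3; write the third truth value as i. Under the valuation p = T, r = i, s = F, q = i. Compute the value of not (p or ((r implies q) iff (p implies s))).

r implies q = i implies i = T  [min(1, 1−½+½)]
p implies s = T implies F = F
(r implies q) iff (p implies s) = T iff F = F
p or ((r implies q) iff (p implies s)) = T or F = T
not (p or ((r implies q) iff (p implies s))) = not T = F

F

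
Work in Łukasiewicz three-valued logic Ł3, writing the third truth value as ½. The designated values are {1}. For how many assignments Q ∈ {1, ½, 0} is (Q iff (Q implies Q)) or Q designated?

1

Q=1: 1 ✓
Q=½: ½ ·
Q=0: 0 ·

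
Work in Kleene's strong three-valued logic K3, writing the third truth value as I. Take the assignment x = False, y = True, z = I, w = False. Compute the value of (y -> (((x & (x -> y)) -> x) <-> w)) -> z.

True

x -> y = False -> True = True
x & (x -> y) = False & True = False
(x & (x -> y)) -> x = False -> False = True
((x & (x -> y)) -> x) <-> w = True <-> False = False
y -> (((x & (x -> y)) -> x) <-> w) = True -> False = False
(y -> (((x & (x -> y)) -> x) <-> w)) -> z = False -> I = True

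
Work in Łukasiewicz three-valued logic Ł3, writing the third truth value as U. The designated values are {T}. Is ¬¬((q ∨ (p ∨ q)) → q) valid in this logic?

No

Countermodel: q=U, p=T gives U, which is not designated.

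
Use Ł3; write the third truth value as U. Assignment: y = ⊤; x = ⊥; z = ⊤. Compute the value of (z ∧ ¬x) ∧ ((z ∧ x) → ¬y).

¬x = ¬⊥ = ⊤
z ∧ ¬x = ⊤ ∧ ⊤ = ⊤
z ∧ x = ⊤ ∧ ⊥ = ⊥
¬y = ¬⊤ = ⊥
(z ∧ x) → ¬y = ⊥ → ⊥ = ⊤
(z ∧ ¬x) ∧ ((z ∧ x) → ¬y) = ⊤ ∧ ⊤ = ⊤

⊤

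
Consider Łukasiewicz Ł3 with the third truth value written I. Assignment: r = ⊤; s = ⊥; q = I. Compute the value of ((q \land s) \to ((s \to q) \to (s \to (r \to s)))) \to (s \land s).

q \land s = I \land ⊥ = ⊥
s \to q = ⊥ \to I = ⊤  [min(1, 1−0+½)]
r \to s = ⊤ \to ⊥ = ⊥
s \to (r \to s) = ⊥ \to ⊥ = ⊤
(s \to q) \to (s \to (r \to s)) = ⊤ \to ⊤ = ⊤
(q \land s) \to ((s \to q) \to (s \to (r \to s))) = ⊥ \to ⊤ = ⊤
s \land s = ⊥ \land ⊥ = ⊥
((q \land s) \to ((s \to q) \to (s \to (r \to s)))) \to (s \land s) = ⊤ \to ⊥ = ⊥

⊥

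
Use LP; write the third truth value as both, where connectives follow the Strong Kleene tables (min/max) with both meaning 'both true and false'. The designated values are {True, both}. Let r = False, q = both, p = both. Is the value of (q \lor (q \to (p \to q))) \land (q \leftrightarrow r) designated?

Yes

p \to q = both \to both = both  [\lnot both \lor both]
q \to (p \to q) = both \to both = both
q \lor (q \to (p \to q)) = both \lor both = both
q \leftrightarrow r = both \leftrightarrow False = both
(q \lor (q \to (p \to q))) \land (q \leftrightarrow r) = both \land both = both
both ∈ {True, both}.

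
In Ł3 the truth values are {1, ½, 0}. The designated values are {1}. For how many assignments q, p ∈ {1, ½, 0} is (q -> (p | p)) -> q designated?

Designated under: (q=1, p=1); (q=1, p=½); (q=1, p=0); (q=½, p=0).

4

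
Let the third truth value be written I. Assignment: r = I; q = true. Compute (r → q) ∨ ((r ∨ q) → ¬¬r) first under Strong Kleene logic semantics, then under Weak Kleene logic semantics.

true; I

In Strong Kleene logic: r → q = I → true = true  [¬I ∨ true]
r ∨ q = I ∨ true = true
¬r = ¬I = I
¬¬r = ¬I = I
(r ∨ q) → ¬¬r = true → I = I
(r → q) ∨ ((r ∨ q) → ¬¬r) = true ∨ I = true
In Weak Kleene logic: r → q = I → true = I  [any arg is the third value ⇒ result is the third value]
r ∨ q = I ∨ true = I
¬r = ¬I = I
¬¬r = ¬I = I
(r ∨ q) → ¬¬r = I → I = I
(r → q) ∨ ((r ∨ q) → ¬¬r) = I ∨ I = I
They differ because Strong Kleene logic and Weak Kleene logic treat I differently under the binary connectives.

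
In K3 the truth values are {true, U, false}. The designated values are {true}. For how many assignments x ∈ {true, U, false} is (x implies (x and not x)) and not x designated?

x=true: false ·
x=U: U ·
x=false: true ✓

1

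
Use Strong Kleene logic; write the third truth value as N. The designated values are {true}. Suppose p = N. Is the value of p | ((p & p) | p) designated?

No

p & p = N & N = N
(p & p) | p = N | N = N
p | ((p & p) | p) = N | N = N
N ∉ {true}.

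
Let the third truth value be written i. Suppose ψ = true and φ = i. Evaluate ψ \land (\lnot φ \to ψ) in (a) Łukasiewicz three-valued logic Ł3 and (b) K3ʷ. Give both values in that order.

In Łukasiewicz three-valued logic Ł3: \lnot φ = \lnot i = i
\lnot φ \to ψ = i \to true = true
ψ \land (\lnot φ \to ψ) = true \land true = true
In K3ʷ: \lnot φ = \lnot i = i
\lnot φ \to ψ = i \to true = i  [any arg is the third value ⇒ result is the third value]
ψ \land (\lnot φ \to ψ) = true \land i = i
They differ because Łukasiewicz three-valued logic Ł3 and K3ʷ treat i differently under the binary connectives.

true; i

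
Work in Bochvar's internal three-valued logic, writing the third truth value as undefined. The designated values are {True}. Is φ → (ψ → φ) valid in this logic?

No

Countermodel: φ=True, ψ=undefined gives undefined, which is not designated.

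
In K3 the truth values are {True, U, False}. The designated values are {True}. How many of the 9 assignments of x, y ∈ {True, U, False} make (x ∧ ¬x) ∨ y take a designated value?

Designated under: (x=True, y=True); (x=U, y=True); (x=False, y=True).

3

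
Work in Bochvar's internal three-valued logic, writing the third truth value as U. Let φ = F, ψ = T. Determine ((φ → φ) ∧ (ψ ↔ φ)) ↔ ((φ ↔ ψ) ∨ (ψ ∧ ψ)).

F

φ → φ = F → F = T
ψ ↔ φ = T ↔ F = F
(φ → φ) ∧ (ψ ↔ φ) = T ∧ F = F
φ ↔ ψ = F ↔ T = F
ψ ∧ ψ = T ∧ T = T
(φ ↔ ψ) ∨ (ψ ∧ ψ) = F ∨ T = T
((φ → φ) ∧ (ψ ↔ φ)) ↔ ((φ ↔ ψ) ∨ (ψ ∧ ψ)) = F ↔ T = F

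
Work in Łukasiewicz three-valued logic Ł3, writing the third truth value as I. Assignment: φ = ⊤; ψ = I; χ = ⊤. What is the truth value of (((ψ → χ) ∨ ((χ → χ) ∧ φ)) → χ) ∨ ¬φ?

ψ → χ = I → ⊤ = ⊤
χ → χ = ⊤ → ⊤ = ⊤
(χ → χ) ∧ φ = ⊤ ∧ ⊤ = ⊤
(ψ → χ) ∨ ((χ → χ) ∧ φ) = ⊤ ∨ ⊤ = ⊤
((ψ → χ) ∨ ((χ → χ) ∧ φ)) → χ = ⊤ → ⊤ = ⊤
¬φ = ¬⊤ = ⊥
(((ψ → χ) ∨ ((χ → χ) ∧ φ)) → χ) ∨ ¬φ = ⊤ ∨ ⊥ = ⊤

⊤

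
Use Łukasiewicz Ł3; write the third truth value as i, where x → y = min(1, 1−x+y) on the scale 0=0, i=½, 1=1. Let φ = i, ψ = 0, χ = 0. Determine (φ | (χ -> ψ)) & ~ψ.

1

χ -> ψ = 0 -> 0 = 1
φ | (χ -> ψ) = i | 1 = 1
~ψ = ~0 = 1
(φ | (χ -> ψ)) & ~ψ = 1 & 1 = 1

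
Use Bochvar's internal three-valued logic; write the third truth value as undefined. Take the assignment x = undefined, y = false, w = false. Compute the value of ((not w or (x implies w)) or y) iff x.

not w = not false = true
x implies w = undefined implies false = undefined  [any arg is the third value ⇒ result is the third value]
not w or (x implies w) = true or undefined = undefined
(not w or (x implies w)) or y = undefined or false = undefined
((not w or (x implies w)) or y) iff x = undefined iff undefined = undefined

undefined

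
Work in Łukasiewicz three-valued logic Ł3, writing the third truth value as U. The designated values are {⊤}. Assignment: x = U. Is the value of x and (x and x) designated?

No

x and x = U and U = U
x and (x and x) = U and U = U
U ∉ {⊤}.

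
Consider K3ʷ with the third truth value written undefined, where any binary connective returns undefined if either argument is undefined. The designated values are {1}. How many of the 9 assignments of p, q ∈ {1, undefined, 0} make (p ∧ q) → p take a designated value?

4

Designated under: (p=1, q=1); (p=1, q=0); (p=0, q=1); (p=0, q=0).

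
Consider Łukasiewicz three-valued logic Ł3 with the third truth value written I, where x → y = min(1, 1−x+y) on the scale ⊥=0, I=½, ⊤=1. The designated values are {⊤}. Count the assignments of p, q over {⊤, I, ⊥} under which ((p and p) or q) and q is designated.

Designated under: (p=⊤, q=⊤); (p=I, q=⊤); (p=⊥, q=⊤).

3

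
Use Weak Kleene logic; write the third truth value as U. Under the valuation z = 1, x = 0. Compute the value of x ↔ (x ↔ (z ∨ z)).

1

z ∨ z = 1 ∨ 1 = 1
x ↔ (z ∨ z) = 0 ↔ 1 = 0
x ↔ (x ↔ (z ∨ z)) = 0 ↔ 0 = 1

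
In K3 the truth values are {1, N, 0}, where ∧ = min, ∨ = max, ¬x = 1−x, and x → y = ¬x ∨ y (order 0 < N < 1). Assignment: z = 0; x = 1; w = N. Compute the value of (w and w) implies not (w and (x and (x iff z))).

1

w and w = N and N = N
x iff z = 1 iff 0 = 0
x and (x iff z) = 1 and 0 = 0
w and (x and (x iff z)) = N and 0 = 0
not (w and (x and (x iff z))) = not 0 = 1
(w and w) implies not (w and (x and (x iff z))) = N implies 1 = 1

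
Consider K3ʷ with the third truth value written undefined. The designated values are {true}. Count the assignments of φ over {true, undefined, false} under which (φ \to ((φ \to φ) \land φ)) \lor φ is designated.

2

φ=true: true ✓
φ=undefined: undefined ·
φ=false: true ✓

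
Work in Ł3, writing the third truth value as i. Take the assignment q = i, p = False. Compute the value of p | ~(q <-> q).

False

q <-> q = i <-> i = True  [1 − |½−½|]
~(q <-> q) = ~True = False
p | ~(q <-> q) = False | False = False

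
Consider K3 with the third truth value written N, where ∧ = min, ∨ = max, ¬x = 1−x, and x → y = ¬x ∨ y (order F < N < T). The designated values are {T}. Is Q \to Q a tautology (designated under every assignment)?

Countermodel: Q=N gives N, which is not designated.

No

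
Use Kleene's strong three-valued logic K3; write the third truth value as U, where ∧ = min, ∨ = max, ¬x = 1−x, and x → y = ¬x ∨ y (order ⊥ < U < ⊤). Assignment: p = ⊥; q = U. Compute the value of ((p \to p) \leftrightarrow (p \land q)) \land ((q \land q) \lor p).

p \to p = ⊥ \to ⊥ = ⊤
p \land q = ⊥ \land U = ⊥
(p \to p) \leftrightarrow (p \land q) = ⊤ \leftrightarrow ⊥ = ⊥
q \land q = U \land U = U
(q \land q) \lor p = U \lor ⊥ = U
((p \to p) \leftrightarrow (p \land q)) \land ((q \land q) \lor p) = ⊥ \land U = ⊥

⊥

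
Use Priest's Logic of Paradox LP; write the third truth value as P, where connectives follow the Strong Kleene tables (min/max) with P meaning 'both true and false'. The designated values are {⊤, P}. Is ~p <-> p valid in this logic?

No

Countermodel: p=⊤ gives ⊥, which is not designated.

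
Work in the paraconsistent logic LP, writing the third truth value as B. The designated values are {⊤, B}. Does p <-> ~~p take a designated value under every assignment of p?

Every assignment of p over {⊤, B, ⊥} gives a value in {⊤, B}.
In particular, with p=B: p <-> ~~p = B.

Yes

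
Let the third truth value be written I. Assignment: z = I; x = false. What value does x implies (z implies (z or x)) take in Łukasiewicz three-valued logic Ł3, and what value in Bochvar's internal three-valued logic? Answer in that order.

true; I

In Łukasiewicz three-valued logic Ł3: z or x = I or false = I
z implies (z or x) = I implies I = true  [min(1, 1−½+½)]
x implies (z implies (z or x)) = false implies true = true
In Bochvar's internal three-valued logic: z or x = I or false = I
z implies (z or x) = I implies I = I  [any arg is the third value ⇒ result is the third value]
x implies (z implies (z or x)) = false implies I = I
They differ because Łukasiewicz three-valued logic Ł3 and Bochvar's internal three-valued logic treat I differently under the binary connectives.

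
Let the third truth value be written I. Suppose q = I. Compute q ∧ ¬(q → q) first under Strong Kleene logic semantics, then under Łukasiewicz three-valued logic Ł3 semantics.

I; false

In Strong Kleene logic: q → q = I → I = I  [¬I ∨ I]
¬(q → q) = ¬I = I
q ∧ ¬(q → q) = I ∧ I = I
In Łukasiewicz three-valued logic Ł3: q → q = I → I = true  [min(1, 1−½+½)]
¬(q → q) = ¬true = false
q ∧ ¬(q → q) = I ∧ false = false
They differ because Strong Kleene logic and Łukasiewicz three-valued logic Ł3 treat I differently under implication.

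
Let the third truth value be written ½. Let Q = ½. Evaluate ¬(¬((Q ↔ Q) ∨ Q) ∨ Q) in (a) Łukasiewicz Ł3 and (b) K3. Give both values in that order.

½; ½

In Łukasiewicz Ł3: Q ↔ Q = ½ ↔ ½ = true  [1 − |½−½|]
(Q ↔ Q) ∨ Q = true ∨ ½ = true
¬((Q ↔ Q) ∨ Q) = ¬true = false
¬((Q ↔ Q) ∨ Q) ∨ Q = false ∨ ½ = ½
¬(¬((Q ↔ Q) ∨ Q) ∨ Q) = ¬½ = ½
In K3: Q ↔ Q = ½ ↔ ½ = ½
(Q ↔ Q) ∨ Q = ½ ∨ ½ = ½
¬((Q ↔ Q) ∨ Q) = ¬½ = ½
¬((Q ↔ Q) ∨ Q) ∨ Q = ½ ∨ ½ = ½
¬(¬((Q ↔ Q) ∨ Q) ∨ Q) = ¬½ = ½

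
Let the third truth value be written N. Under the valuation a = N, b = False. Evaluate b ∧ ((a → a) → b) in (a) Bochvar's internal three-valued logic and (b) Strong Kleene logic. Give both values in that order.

N; False

In Bochvar's internal three-valued logic: a → a = N → N = N  [any arg is the third value ⇒ result is the third value]
(a → a) → b = N → False = N
b ∧ ((a → a) → b) = False ∧ N = N
In Strong Kleene logic: a → a = N → N = N  [¬N ∨ N]
(a → a) → b = N → False = N
b ∧ ((a → a) → b) = False ∧ N = False
They differ because Bochvar's internal three-valued logic and Strong Kleene logic treat N differently under the binary connectives.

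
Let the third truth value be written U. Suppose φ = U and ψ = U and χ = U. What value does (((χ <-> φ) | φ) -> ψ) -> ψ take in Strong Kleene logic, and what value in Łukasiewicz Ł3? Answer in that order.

U; T

In Strong Kleene logic: χ <-> φ = U <-> U = U
(χ <-> φ) | φ = U | U = U
((χ <-> φ) | φ) -> ψ = U -> U = U
(((χ <-> φ) | φ) -> ψ) -> ψ = U -> U = U
In Łukasiewicz Ł3: χ <-> φ = U <-> U = T
(χ <-> φ) | φ = T | U = T
((χ <-> φ) | φ) -> ψ = T -> U = U
(((χ <-> φ) | φ) -> ψ) -> ψ = U -> U = T
They differ because Strong Kleene logic and Łukasiewicz Ł3 treat U differently under implication.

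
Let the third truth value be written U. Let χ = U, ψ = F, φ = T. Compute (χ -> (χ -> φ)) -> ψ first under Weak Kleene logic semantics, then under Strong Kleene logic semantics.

In Weak Kleene logic: χ -> φ = U -> T = U  [any arg is the third value ⇒ result is the third value]
χ -> (χ -> φ) = U -> U = U
(χ -> (χ -> φ)) -> ψ = U -> F = U
In Strong Kleene logic: χ -> φ = U -> T = T  [~U | T]
χ -> (χ -> φ) = U -> T = T
(χ -> (χ -> φ)) -> ψ = T -> F = F
They differ because Weak Kleene logic and Strong Kleene logic treat U differently under the binary connectives.

U; F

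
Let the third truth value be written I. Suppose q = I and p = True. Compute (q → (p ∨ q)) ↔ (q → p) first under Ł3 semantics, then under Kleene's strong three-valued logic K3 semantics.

True; True

In Ł3: p ∨ q = True ∨ I = True
q → (p ∨ q) = I → True = True
q → p = I → True = True
(q → (p ∨ q)) ↔ (q → p) = True ↔ True = True
In Kleene's strong three-valued logic K3: p ∨ q = True ∨ I = True
q → (p ∨ q) = I → True = True  [¬I ∨ True]
q → p = I → True = True
(q → (p ∨ q)) ↔ (q → p) = True ↔ True = True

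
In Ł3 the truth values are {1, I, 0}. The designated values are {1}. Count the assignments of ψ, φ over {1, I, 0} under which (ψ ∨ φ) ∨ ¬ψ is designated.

7

Of the 9 assignments, 7 give a value in {1}.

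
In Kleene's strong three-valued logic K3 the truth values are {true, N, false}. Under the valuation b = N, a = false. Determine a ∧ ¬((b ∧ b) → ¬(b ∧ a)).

false

b ∧ b = N ∧ N = N
b ∧ a = N ∧ false = false
¬(b ∧ a) = ¬false = true
(b ∧ b) → ¬(b ∧ a) = N → true = true  [¬N ∨ true]
¬((b ∧ b) → ¬(b ∧ a)) = ¬true = false
a ∧ ¬((b ∧ b) → ¬(b ∧ a)) = false ∧ false = false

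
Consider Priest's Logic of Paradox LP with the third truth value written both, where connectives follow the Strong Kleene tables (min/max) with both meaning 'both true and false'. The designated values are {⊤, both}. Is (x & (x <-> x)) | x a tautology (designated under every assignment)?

No

Countermodel: x=⊥ gives ⊥, which is not designated.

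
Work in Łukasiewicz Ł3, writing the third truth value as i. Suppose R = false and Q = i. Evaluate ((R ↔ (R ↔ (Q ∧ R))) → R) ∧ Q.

i

Q ∧ R = i ∧ false = false
R ↔ (Q ∧ R) = false ↔ false = true
R ↔ (R ↔ (Q ∧ R)) = false ↔ true = false
(R ↔ (R ↔ (Q ∧ R))) → R = false → false = true
((R ↔ (R ↔ (Q ∧ R))) → R) ∧ Q = true ∧ i = i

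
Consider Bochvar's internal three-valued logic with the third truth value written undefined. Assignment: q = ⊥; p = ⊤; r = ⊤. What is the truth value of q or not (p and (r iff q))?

⊤

r iff q = ⊤ iff ⊥ = ⊥
p and (r iff q) = ⊤ and ⊥ = ⊥
not (p and (r iff q)) = not ⊥ = ⊤
q or not (p and (r iff q)) = ⊥ or ⊤ = ⊤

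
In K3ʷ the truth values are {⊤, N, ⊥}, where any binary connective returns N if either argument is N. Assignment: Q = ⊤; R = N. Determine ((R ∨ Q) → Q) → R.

R ∨ Q = N ∨ ⊤ = N
(R ∨ Q) → Q = N → ⊤ = N  [any arg is the third value ⇒ result is the third value]
((R ∨ Q) → Q) → R = N → N = N

N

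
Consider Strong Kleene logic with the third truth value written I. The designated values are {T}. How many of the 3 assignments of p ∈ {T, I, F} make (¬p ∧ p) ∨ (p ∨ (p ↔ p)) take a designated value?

2

p=T: T ✓
p=I: I ·
p=F: T ✓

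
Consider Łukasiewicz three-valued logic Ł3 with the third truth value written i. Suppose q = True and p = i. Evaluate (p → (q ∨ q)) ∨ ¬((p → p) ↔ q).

q ∨ q = True ∨ True = True
p → (q ∨ q) = i → True = True
p → p = i → i = True
(p → p) ↔ q = True ↔ True = True
¬((p → p) ↔ q) = ¬True = False
(p → (q ∨ q)) ∨ ¬((p → p) ↔ q) = True ∨ False = True

True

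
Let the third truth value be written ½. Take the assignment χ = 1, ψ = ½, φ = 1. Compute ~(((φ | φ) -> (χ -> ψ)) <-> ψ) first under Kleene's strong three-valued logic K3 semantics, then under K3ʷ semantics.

In Kleene's strong three-valued logic K3: φ | φ = 1 | 1 = 1
χ -> ψ = 1 -> ½ = ½  [~1 | ½]
(φ | φ) -> (χ -> ψ) = 1 -> ½ = ½
((φ | φ) -> (χ -> ψ)) <-> ψ = ½ <-> ½ = ½
~(((φ | φ) -> (χ -> ψ)) <-> ψ) = ~½ = ½
In K3ʷ: φ | φ = 1 | 1 = 1
χ -> ψ = 1 -> ½ = ½
(φ | φ) -> (χ -> ψ) = 1 -> ½ = ½
((φ | φ) -> (χ -> ψ)) <-> ψ = ½ <-> ½ = ½
~(((φ | φ) -> (χ -> ψ)) <-> ψ) = ~½ = ½

½; ½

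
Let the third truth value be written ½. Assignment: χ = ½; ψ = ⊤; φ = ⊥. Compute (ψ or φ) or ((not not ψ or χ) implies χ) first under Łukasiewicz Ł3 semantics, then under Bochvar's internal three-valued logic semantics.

⊤; ½

In Łukasiewicz Ł3: ψ or φ = ⊤ or ⊥ = ⊤
not ψ = not ⊤ = ⊥
not not ψ = not ⊥ = ⊤
not not ψ or χ = ⊤ or ½ = ⊤
(not not ψ or χ) implies χ = ⊤ implies ½ = ½  [min(1, 1−1+½)]
(ψ or φ) or ((not not ψ or χ) implies χ) = ⊤ or ½ = ⊤
In Bochvar's internal three-valued logic: ψ or φ = ⊤ or ⊥ = ⊤
not ψ = not ⊤ = ⊥
not not ψ = not ⊥ = ⊤
not not ψ or χ = ⊤ or ½ = ½
(not not ψ or χ) implies χ = ½ implies ½ = ½  [any arg is the third value ⇒ result is the third value]
(ψ or φ) or ((not not ψ or χ) implies χ) = ⊤ or ½ = ½
They differ because Łukasiewicz Ł3 and Bochvar's internal three-valued logic treat ½ differently under the binary connectives.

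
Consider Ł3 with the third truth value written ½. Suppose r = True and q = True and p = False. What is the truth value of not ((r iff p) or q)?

False

r iff p = True iff False = False
(r iff p) or q = False or True = True
not ((r iff p) or q) = not True = False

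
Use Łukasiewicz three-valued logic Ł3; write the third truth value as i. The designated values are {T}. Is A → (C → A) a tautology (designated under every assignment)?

Yes

Every assignment of A, C over {T, i, F} gives a value in {T}.
In particular, with A=i, C=i: A → (C → A) = T.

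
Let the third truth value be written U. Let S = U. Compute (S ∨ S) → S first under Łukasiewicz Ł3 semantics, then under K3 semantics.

In Łukasiewicz Ł3: S ∨ S = U ∨ U = U
(S ∨ S) → S = U → U = true  [min(1, 1−½+½)]
In K3: S ∨ S = U ∨ U = U
(S ∨ S) → S = U → U = U
They differ because Łukasiewicz Ł3 and K3 treat U differently under implication.

true; U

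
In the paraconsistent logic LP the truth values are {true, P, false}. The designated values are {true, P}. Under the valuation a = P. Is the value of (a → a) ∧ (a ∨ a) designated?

Yes

a → a = P → P = P
a ∨ a = P ∨ P = P
(a → a) ∧ (a ∨ a) = P ∧ P = P
P ∈ {true, P}.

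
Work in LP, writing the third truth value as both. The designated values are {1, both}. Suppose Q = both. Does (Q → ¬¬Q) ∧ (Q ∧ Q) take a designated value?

¬Q = ¬both = both
¬¬Q = ¬both = both
Q → ¬¬Q = both → both = both  [¬both ∨ both]
Q ∧ Q = both ∧ both = both
(Q → ¬¬Q) ∧ (Q ∧ Q) = both ∧ both = both
both ∈ {1, both}.

Yes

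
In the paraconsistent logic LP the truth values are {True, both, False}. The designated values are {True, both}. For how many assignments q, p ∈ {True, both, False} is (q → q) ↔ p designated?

Of the 9 assignments, 7 give a value in {True, both}.

7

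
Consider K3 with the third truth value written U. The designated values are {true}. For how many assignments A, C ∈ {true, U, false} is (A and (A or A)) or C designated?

Of the 9 assignments, 5 give a value in {true}.

5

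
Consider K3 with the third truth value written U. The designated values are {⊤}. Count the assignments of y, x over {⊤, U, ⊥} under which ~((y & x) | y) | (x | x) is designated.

Of the 9 assignments, 5 give a value in {⊤}.

5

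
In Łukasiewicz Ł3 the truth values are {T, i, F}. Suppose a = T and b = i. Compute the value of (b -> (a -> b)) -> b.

a -> b = T -> i = i
b -> (a -> b) = i -> i = T
(b -> (a -> b)) -> b = T -> i = i

i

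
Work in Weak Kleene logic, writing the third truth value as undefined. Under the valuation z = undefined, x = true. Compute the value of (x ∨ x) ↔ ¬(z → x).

undefined

x ∨ x = true ∨ true = true
z → x = undefined → true = undefined  [any arg is the third value ⇒ result is the third value]
¬(z → x) = ¬undefined = undefined
(x ∨ x) ↔ ¬(z → x) = true ↔ undefined = undefined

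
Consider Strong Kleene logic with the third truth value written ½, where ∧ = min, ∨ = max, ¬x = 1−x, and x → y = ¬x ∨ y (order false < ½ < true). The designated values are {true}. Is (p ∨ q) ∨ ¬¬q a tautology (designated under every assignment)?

No

Countermodel: p=½, q=½ gives ½, which is not designated.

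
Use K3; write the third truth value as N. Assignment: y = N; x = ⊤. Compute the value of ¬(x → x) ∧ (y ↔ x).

x → x = ⊤ → ⊤ = ⊤
¬(x → x) = ¬⊤ = ⊥
y ↔ x = N ↔ ⊤ = N
¬(x → x) ∧ (y ↔ x) = ⊥ ∧ N = ⊥

⊥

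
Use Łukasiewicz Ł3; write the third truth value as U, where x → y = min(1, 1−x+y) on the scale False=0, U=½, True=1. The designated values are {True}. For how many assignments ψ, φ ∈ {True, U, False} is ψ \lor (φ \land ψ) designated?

Designated under: (ψ=True, φ=True); (ψ=True, φ=U); (ψ=True, φ=False).

3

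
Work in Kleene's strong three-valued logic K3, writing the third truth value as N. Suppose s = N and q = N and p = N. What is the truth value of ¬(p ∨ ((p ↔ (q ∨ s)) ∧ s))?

N

q ∨ s = N ∨ N = N
p ↔ (q ∨ s) = N ↔ N = N
(p ↔ (q ∨ s)) ∧ s = N ∧ N = N
p ∨ ((p ↔ (q ∨ s)) ∧ s) = N ∨ N = N
¬(p ∨ ((p ↔ (q ∨ s)) ∧ s)) = ¬N = N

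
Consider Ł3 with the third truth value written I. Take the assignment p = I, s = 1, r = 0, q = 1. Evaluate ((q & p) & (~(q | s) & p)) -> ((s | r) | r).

1

q & p = 1 & I = I
q | s = 1 | 1 = 1
~(q | s) = ~1 = 0
~(q | s) & p = 0 & I = 0
(q & p) & (~(q | s) & p) = I & 0 = 0
s | r = 1 | 0 = 1
(s | r) | r = 1 | 0 = 1
((q & p) & (~(q | s) & p)) -> ((s | r) | r) = 0 -> 1 = 1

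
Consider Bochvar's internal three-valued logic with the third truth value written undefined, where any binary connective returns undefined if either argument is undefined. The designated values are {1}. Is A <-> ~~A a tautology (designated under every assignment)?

Countermodel: A=undefined gives undefined, which is not designated.

No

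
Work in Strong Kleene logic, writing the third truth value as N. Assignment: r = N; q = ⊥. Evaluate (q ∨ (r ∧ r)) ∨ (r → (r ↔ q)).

N

r ∧ r = N ∧ N = N
q ∨ (r ∧ r) = ⊥ ∨ N = N
r ↔ q = N ↔ ⊥ = N
r → (r ↔ q) = N → N = N  [¬N ∨ N]
(q ∨ (r ∧ r)) ∨ (r → (r ↔ q)) = N ∨ N = N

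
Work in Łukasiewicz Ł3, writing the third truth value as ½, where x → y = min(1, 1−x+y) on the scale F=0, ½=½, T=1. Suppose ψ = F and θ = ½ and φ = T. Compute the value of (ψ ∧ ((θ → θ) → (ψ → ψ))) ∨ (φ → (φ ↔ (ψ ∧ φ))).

θ → θ = ½ → ½ = T
ψ → ψ = F → F = T
(θ → θ) → (ψ → ψ) = T → T = T
ψ ∧ ((θ → θ) → (ψ → ψ)) = F ∧ T = F
ψ ∧ φ = F ∧ T = F
φ ↔ (ψ ∧ φ) = T ↔ F = F
φ → (φ ↔ (ψ ∧ φ)) = T → F = F
(ψ ∧ ((θ → θ) → (ψ → ψ))) ∨ (φ → (φ ↔ (ψ ∧ φ))) = F ∨ F = F

F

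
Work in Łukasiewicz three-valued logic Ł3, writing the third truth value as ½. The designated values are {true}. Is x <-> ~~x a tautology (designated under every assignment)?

Every assignment of x over {true, ½, false} gives a value in {true}.
In particular, with x=½: x <-> ~~x = true.

Yes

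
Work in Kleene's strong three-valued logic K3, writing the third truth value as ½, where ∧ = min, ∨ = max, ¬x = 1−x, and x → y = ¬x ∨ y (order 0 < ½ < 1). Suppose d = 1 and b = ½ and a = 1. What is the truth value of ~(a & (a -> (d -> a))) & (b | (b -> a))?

0

d -> a = 1 -> 1 = 1
a -> (d -> a) = 1 -> 1 = 1
a & (a -> (d -> a)) = 1 & 1 = 1
~(a & (a -> (d -> a))) = ~1 = 0
b -> a = ½ -> 1 = 1
b | (b -> a) = ½ | 1 = 1
~(a & (a -> (d -> a))) & (b | (b -> a)) = 0 & 1 = 0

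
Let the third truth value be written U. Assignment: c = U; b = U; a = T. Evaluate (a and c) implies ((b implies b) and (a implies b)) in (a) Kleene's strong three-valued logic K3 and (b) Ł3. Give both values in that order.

U; T

In Kleene's strong three-valued logic K3: a and c = T and U = U
b implies b = U implies U = U  [not U or U]
a implies b = T implies U = U
(b implies b) and (a implies b) = U and U = U
(a and c) implies ((b implies b) and (a implies b)) = U implies U = U
In Ł3: a and c = T and U = U
b implies b = U implies U = T
a implies b = T implies U = U
(b implies b) and (a implies b) = T and U = U
(a and c) implies ((b implies b) and (a implies b)) = U implies U = T
They differ because Kleene's strong three-valued logic K3 and Ł3 treat U differently under implication.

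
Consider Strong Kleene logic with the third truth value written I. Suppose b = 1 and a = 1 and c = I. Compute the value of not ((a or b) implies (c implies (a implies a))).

a or b = 1 or 1 = 1
a implies a = 1 implies 1 = 1
c implies (a implies a) = I implies 1 = 1
(a or b) implies (c implies (a implies a)) = 1 implies 1 = 1
not ((a or b) implies (c implies (a implies a))) = not 1 = 0

0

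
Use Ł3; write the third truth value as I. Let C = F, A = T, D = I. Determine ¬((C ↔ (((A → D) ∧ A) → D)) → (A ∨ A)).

A → D = T → I = I  [min(1, 1−1+½)]
(A → D) ∧ A = I ∧ T = I
((A → D) ∧ A) → D = I → I = T
C ↔ (((A → D) ∧ A) → D) = F ↔ T = F
A ∨ A = T ∨ T = T
(C ↔ (((A → D) ∧ A) → D)) → (A ∨ A) = F → T = T
¬((C ↔ (((A → D) ∧ A) → D)) → (A ∨ A)) = ¬T = F

F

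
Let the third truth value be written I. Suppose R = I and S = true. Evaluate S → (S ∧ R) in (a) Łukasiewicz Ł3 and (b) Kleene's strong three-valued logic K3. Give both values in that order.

I; I

In Łukasiewicz Ł3: S ∧ R = true ∧ I = I
S → (S ∧ R) = true → I = I  [min(1, 1−1+½)]
In Kleene's strong three-valued logic K3: S ∧ R = true ∧ I = I
S → (S ∧ R) = true → I = I  [¬true ∨ I]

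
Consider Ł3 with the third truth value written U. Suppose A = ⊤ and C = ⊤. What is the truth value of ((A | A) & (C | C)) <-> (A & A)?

A | A = ⊤ | ⊤ = ⊤
C | C = ⊤ | ⊤ = ⊤
(A | A) & (C | C) = ⊤ & ⊤ = ⊤
A & A = ⊤ & ⊤ = ⊤
((A | A) & (C | C)) <-> (A & A) = ⊤ <-> ⊤ = ⊤

⊤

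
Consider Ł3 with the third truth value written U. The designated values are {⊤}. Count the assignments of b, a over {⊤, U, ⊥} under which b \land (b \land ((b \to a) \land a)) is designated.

Designated under: (b=⊤, a=⊤).

1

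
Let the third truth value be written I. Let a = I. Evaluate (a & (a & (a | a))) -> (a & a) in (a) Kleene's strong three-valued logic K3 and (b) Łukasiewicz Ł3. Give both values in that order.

I; T

In Kleene's strong three-valued logic K3: a | a = I | I = I
a & (a | a) = I & I = I
a & (a & (a | a)) = I & I = I
a & a = I & I = I
(a & (a & (a | a))) -> (a & a) = I -> I = I  [~I | I]
In Łukasiewicz Ł3: a | a = I | I = I
a & (a | a) = I & I = I
a & (a & (a | a)) = I & I = I
a & a = I & I = I
(a & (a & (a | a))) -> (a & a) = I -> I = T  [min(1, 1−½+½)]
They differ because Kleene's strong three-valued logic K3 and Łukasiewicz Ł3 treat I differently under implication.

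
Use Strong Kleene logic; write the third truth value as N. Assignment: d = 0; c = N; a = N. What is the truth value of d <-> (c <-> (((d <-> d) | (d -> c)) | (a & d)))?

N

d <-> d = 0 <-> 0 = 1
d -> c = 0 -> N = 1  [~0 | N]
(d <-> d) | (d -> c) = 1 | 1 = 1
a & d = N & 0 = 0
((d <-> d) | (d -> c)) | (a & d) = 1 | 0 = 1
c <-> (((d <-> d) | (d -> c)) | (a & d)) = N <-> 1 = N
d <-> (c <-> (((d <-> d) | (d -> c)) | (a & d))) = 0 <-> N = N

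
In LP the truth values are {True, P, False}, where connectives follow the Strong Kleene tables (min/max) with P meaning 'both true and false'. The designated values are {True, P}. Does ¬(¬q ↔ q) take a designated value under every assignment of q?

Yes

Every assignment of q over {True, P, False} gives a value in {True, P}.
In particular, with q=P: ¬(¬q ↔ q) = P.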